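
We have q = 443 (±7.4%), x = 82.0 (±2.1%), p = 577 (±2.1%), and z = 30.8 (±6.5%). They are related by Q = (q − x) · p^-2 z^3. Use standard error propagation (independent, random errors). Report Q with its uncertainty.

Let u = q − x = 361. δu = √(δq² + δx²) = √(1070 + 2.97) = 32.8, so δu/u = 0.0909.
Q is then a monomial in u, p, z:
δQ/Q = √((δu/u)² + (-2·δp/p)² + (3·δz/z)²) = √(0.00827 + 0.00176 + 0.0380) = 0.219
Q = 31.7, so δQ = 0.219 × 31.7 = 6.95.

31.7 ± 6.95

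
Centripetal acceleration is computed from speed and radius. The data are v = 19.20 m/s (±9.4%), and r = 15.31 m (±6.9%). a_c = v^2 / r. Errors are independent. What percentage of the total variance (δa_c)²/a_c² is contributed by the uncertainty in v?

88.1%

(δa_c/a_c)² = (2·δv/v)² + (-1·δr/r)²
  v term: (2×0.0940)² = 0.0353
  r term: (-1×0.0690)² = 0.00476
Total = 0.0401. Share from v = 0.0353/0.0401 = 0.881.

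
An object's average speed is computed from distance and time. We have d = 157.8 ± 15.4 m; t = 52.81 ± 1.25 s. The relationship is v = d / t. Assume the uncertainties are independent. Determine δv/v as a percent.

Relative error in a monomial: (δv/v)² = Σ (nᵢ · δxᵢ/xᵢ)².
  (1·δd/d)² = (1×0.0976)² = 0.00952;  (-1·δt/t)² = (-1×0.0237)² = 0.000560
δv/v = √(0.0101) = 0.100

10.0%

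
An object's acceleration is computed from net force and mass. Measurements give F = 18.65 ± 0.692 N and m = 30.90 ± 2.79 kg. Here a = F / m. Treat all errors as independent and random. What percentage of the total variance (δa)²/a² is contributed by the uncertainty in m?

85.6%

(δa/a)² = (1·δF/F)² + (-1·δm/m)²
  F term: (1×0.0371)² = 0.00138
  m term: (-1×0.0903)² = 0.00815
Total = 0.00953. Share from m = 0.00815/0.00953 = 0.856.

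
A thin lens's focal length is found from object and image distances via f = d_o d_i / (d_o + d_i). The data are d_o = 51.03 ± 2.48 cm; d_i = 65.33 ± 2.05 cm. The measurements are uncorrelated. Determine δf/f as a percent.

3.06%

∂f/∂d_o = (d_i/(d_o+d_i))² = 0.315;  ∂f/∂d_i = (d_o/(d_o+d_i))² = 0.192
δf = √((∂f/∂d_o · δd_o)² + (∂f/∂d_i · δd_i)²) = √(0.611 + 0.155) = 0.876 cm
f = 28.65 cm, so δf/f = 0.876/28.65 = 0.0306.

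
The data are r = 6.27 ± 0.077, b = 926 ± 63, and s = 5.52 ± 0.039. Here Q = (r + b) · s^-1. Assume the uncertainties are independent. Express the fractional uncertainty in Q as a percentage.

6.79%

Let u = r + b = 932. δu = √(δr² + δb²) = √(0.00593 + 3970) = 63.0, so δu/u = 0.0676.
Q is then a monomial in u, s:
δQ/Q = √((δu/u)² + (-1·δs/s)²) = √(0.00457 + 4.99e-05) = 0.0679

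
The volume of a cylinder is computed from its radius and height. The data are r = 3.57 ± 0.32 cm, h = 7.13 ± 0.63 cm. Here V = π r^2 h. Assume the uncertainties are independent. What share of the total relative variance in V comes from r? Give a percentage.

(δV/V)² = (2·δr/r)² + (1·δh/h)²
  r term: (2×0.0896)² = 0.0321
  h term: (1×0.0884)² = 0.00781
Total = 0.0399. Share from r = 0.0321/0.0399 = 0.805.

80.5%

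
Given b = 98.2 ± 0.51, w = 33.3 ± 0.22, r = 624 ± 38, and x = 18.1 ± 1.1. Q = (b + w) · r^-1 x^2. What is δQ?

Let u = b + w = 132. δu = √(δb² + δw²) = √(0.260 + 0.0484) = 0.555, so δu/u = 0.00422.
Q is then a monomial in u, r, x:
δQ/Q = √((δu/u)² + (-1·δr/r)² + (2·δx/x)²) = √(1.78e-05 + 0.00371 + 0.0148) = 0.136
Q = 69.0, so δQ = 0.136 × 69.0 = 9.39.

9.39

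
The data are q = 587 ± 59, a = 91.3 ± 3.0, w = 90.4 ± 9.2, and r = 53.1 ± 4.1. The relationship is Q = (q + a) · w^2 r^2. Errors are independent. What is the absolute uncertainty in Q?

Let u = q + a = 678. δu = √(δq² + δa²) = √(3480 + 9.00) = 59.1, so δu/u = 0.0871.
Q is then a monomial in u, w, r:
δQ/Q = √((δu/u)² + (2·δw/w)² + (2·δr/r)²) = √(0.00759 + 0.0414 + 0.0238) = 0.270
Q = 1.56e+10, so δQ = 0.270 × 1.56e+10 = 4.22e+09.

4.22e+09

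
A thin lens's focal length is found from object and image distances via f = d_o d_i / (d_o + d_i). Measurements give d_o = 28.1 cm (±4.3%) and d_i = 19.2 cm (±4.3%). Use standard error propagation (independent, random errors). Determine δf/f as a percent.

3.09%

∂f/∂d_o = (d_i/(d_o+d_i))² = 0.165;  ∂f/∂d_i = (d_o/(d_o+d_i))² = 0.353
δf = √((∂f/∂d_o · δd_o)² + (∂f/∂d_i · δd_i)²) = √(0.0396 + 0.0849) = 0.353 cm
f = 11.4 cm, so δf/f = 0.353/11.4 = 0.0309.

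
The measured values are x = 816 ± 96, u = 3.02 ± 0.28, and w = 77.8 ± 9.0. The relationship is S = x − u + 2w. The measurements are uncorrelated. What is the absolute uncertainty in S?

For a sum/difference, combine absolute errors in quadrature:
  (δx)² = 9220;  (δu)² = 0.0784;  (2·δw)² = 324
δS = √(9540) = 97.7

97.7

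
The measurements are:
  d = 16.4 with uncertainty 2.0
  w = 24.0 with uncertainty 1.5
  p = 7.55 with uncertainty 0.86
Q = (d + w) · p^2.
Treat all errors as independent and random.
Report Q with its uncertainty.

2300 ± 544

Let u = d + w = 40.4. δu = √(δd² + δw²) = √(4.00 + 2.25) = 2.50, so δu/u = 0.0619.
Q is then a monomial in u, p:
δQ/Q = √((δu/u)² + (2·δp/p)²) = √(0.00383 + 0.0519) = 0.236
Q = 2300, so δQ = 0.236 × 2300 = 544.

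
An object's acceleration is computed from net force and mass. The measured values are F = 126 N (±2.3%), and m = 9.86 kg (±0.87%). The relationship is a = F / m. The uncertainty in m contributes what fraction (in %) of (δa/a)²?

12.5%

(δa/a)² = (1·δF/F)² + (-1·δm/m)²
  F term: (1×0.0230)² = 0.000529
  m term: (-1×0.00870)² = 7.57e-05
Total = 0.000605. Share from m = 7.57e-05/0.000605 = 0.125.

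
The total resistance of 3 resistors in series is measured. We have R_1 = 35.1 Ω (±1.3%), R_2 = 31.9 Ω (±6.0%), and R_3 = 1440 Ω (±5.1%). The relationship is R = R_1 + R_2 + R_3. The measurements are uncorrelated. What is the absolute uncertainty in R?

For a sum/difference, combine absolute errors in quadrature:
  (δR_1)² = 0.208;  (δR_2)² = 3.66;  (δR_3)² = 5390
δR = √(5400) = 73.5 Ω

73.5 Ω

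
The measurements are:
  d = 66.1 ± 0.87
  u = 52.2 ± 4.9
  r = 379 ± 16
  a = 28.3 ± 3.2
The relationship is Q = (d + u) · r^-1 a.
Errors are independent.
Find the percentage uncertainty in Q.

12.8%

Let w = d + u = 118. δw = √(δd² + δu²) = √(0.757 + 24.0) = 4.98, so δw/w = 0.0421.
Q is then a monomial in w, r, a:
δQ/Q = √((δw/w)² + (-1·δr/r)² + (1·δa/a)²) = √(0.00177 + 0.00178 + 0.0128) = 0.128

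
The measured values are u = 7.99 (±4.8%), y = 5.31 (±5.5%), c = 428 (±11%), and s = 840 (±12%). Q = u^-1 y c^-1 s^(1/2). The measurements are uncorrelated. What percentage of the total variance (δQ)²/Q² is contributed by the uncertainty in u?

(δQ/Q)² = (-1·δu/u)² + (1·δy/y)² + (-1·δc/c)² + (½·δs/s)²
  u term: (-1×0.0480)² = 0.00230
  y term: (1×0.0550)² = 0.00302
  c term: (-1×0.110)² = 0.0121
  s term: (0.5×0.120)² = 0.00360
Total = 0.0210. Share from u = 0.00230/0.0210 = 0.110.

11.0%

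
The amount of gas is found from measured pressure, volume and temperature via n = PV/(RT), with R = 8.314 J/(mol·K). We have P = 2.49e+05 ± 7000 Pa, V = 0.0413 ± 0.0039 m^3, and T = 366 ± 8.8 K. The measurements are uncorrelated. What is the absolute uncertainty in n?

Since n is a product/quotient, work with relative uncertainties:
  (1·δP/P)² = (1×0.0281)² = 0.000790;  (1·δV/V)² = (1×0.0944)² = 0.00892;  (-1·δT/T)² = (-1×0.0240)² = 0.000578
δn/n = √(0.0103) = 0.101
n = 3.38 mol, so δn = 0.101 × 3.38 = 0.343 mol.

0.343 mol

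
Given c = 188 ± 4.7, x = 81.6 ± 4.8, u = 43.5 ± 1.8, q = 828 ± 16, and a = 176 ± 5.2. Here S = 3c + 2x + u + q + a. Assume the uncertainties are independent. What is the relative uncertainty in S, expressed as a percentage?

1.35%

Sums and differences: (δS)² = Σ (cᵢ δxᵢ)².
  (3·δc)² = 199;  (2·δx)² = 92.2;  (δu)² = 3.24;  (δq)² = 256;  (δa)² = 27.0
δS = √(577) = 24.0
S = 1770, so δS/S = 24.0/1770 = 0.0135.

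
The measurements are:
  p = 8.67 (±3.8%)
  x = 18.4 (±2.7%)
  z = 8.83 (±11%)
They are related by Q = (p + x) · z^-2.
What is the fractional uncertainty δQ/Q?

0.221

Let u = p + x = 27.1. δu = √(δp² + δx²) = √(0.109 + 0.247) = 0.596, so δu/u = 0.0220.
Q is then a monomial in u, z:
δQ/Q = √((δu/u)² + (-2·δz/z)²) = √(0.000485 + 0.0484) = 0.221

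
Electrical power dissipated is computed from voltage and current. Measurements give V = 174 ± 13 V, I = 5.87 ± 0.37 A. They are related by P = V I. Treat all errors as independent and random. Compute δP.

Relative error in a monomial: (δP/P)² = Σ (nᵢ · δxᵢ/xᵢ)².
  (1·δV/V)² = (1×0.0747)² = 0.00558;  (1·δI/I)² = (1×0.0630)² = 0.00397
δP/P = √(0.00956) = 0.0977
P = 1020 W, so δP = 0.0977 × 1020 = 99.8 W.

99.8 W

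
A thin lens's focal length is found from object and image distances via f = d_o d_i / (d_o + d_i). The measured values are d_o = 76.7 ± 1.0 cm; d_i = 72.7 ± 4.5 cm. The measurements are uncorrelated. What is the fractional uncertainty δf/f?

0.0324

∂f/∂d_o = (d_i/(d_o+d_i))² = 0.237;  ∂f/∂d_i = (d_o/(d_o+d_i))² = 0.264
δf = √((∂f/∂d_o · δd_o)² + (∂f/∂d_i · δd_i)²) = √(0.0561 + 1.41) = 1.21 cm
f = 37.3 cm, so δf/f = 1.21/37.3 = 0.0324.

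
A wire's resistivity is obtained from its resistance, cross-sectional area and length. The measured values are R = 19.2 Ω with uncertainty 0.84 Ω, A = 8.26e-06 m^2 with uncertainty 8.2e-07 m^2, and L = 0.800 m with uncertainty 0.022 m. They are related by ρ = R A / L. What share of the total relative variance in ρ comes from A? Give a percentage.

(δρ/ρ)² = (1·δR/R)² + (1·δA/A)² + (-1·δL/L)²
  R term: (1×0.0437)² = 0.00191
  A term: (1×0.0993)² = 0.00986
  L term: (-1×0.0275)² = 0.000756
Total = 0.0125. Share from A = 0.00986/0.0125 = 0.787.

78.7%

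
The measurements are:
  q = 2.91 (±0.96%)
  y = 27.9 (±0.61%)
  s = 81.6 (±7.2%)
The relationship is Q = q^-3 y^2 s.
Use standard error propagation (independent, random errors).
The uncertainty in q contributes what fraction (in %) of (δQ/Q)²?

(δQ/Q)² = (-3·δq/q)² + (2·δy/y)² + (1·δs/s)²
  q term: (-3×0.00960)² = 0.000829
  y term: (2×0.00610)² = 0.000149
  s term: (1×0.0720)² = 0.00518
Total = 0.00616. Share from q = 0.000829/0.00616 = 0.135.

13.5%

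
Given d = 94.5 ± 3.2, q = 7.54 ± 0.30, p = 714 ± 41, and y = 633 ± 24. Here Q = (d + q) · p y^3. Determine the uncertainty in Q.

2.43e+12

Let u = d + q = 102. δu = √(δd² + δq²) = √(10.2 + 0.0900) = 3.21, so δu/u = 0.0315.
Q is then a monomial in u, p, y:
δQ/Q = √((δu/u)² + (1·δp/p)² + (3·δy/y)²) = √(0.000992 + 0.00330 + 0.0129) = 0.131
Q = 1.85e+13, so δQ = 0.131 × 1.85e+13 = 2.43e+12.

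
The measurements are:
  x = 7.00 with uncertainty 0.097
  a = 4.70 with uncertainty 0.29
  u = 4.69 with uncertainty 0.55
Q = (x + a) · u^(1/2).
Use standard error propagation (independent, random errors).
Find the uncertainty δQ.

1.63

Let w = x + a = 11.7. δw = √(δx² + δa²) = √(0.00941 + 0.0841) = 0.306, so δw/w = 0.0261.
Q is then a monomial in w, u:
δQ/Q = √((δw/w)² + (½·δu/u)²) = √(0.000683 + 0.00344) = 0.0642
Q = 25.3, so δQ = 0.0642 × 25.3 = 1.63.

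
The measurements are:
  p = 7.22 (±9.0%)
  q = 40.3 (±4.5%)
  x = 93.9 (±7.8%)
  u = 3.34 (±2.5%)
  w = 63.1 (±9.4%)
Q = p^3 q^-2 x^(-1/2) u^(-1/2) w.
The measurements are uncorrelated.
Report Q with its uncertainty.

0.826 ± 0.250

For a monomial Q ∝ p^3, q^-2, x^(-1/2), u^(-1/2), w, fractional errors add in quadrature:
  (3·δp/p)² = (3×0.0900)² = 0.0729;  (-2·δq/q)² = (-2×0.0450)² = 0.00810;  (−½·δx/x)² = (-0.5×0.0780)² = 0.00152;  (−½·δu/u)² = (-0.5×0.0250)² = 0.000156;  (1·δw/w)² = (1×0.0940)² = 0.00884
δQ/Q = √(0.0915) = 0.303
Q = 0.826, so δQ = 0.303 × 0.826 = 0.250.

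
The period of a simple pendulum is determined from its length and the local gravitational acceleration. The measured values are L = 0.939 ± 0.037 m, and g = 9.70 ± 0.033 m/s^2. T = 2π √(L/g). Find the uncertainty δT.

0.0387 s

Products/powers → add relative errors in quadrature, weighted by exponent:
  (½·δL/L)² = (0.5×0.0394)² = 0.000388;  (−½·δg/g)² = (-0.5×0.00340)² = 2.89e-06
δT/T = √(0.000391) = 0.0198
T = 1.95 s, so δT = 0.0198 × 1.95 = 0.0387 s.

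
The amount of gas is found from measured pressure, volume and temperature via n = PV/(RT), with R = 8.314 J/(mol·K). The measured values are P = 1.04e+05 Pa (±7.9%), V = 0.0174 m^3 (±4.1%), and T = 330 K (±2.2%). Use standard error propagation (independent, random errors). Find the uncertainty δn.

Relative error in a monomial: (δn/n)² = Σ (nᵢ · δxᵢ/xᵢ)².
  (1·δP/P)² = (1×0.0790)² = 0.00624;  (1·δV/V)² = (1×0.0410)² = 0.00168;  (-1·δT/T)² = (-1×0.0220)² = 0.000484
δn/n = √(0.00841) = 0.0917
n = 0.660 mol, so δn = 0.0917 × 0.660 = 0.0605 mol.

0.0605 mol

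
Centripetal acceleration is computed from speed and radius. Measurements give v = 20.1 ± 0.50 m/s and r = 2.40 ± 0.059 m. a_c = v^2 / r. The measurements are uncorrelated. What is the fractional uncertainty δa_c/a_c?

0.0555

Since a_c is a product/quotient, work with relative uncertainties:
  (2·δv/v)² = (2×0.0249)² = 0.00248;  (-1·δr/r)² = (-1×0.0246)² = 0.000604
δa_c/a_c = √(0.00308) = 0.0555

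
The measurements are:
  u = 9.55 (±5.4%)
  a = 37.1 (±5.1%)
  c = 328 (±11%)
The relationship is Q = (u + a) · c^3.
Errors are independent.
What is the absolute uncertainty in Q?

Let w = u + a = 46.7. δw = √(δu² + δa²) = √(0.266 + 3.58) = 1.96, so δw/w = 0.0420.
Q is then a monomial in w, c:
δQ/Q = √((δw/w)² + (3·δc/c)²) = √(0.00177 + 0.109) = 0.333
Q = 1.65e+09, so δQ = 0.333 × 1.65e+09 = 5.48e+08.

5.48e+08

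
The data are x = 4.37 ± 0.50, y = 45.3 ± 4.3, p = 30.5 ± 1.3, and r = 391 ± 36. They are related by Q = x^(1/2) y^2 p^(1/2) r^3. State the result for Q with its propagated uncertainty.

(1.42 ± 0.482) × 10^12

Products/powers → add relative errors in quadrature, weighted by exponent:
  (½·δx/x)² = (0.5×0.114)² = 0.00327;  (2·δy/y)² = (2×0.0949)² = 0.0360;  (½·δp/p)² = (0.5×0.0426)² = 0.000454;  (3·δr/r)² = (3×0.0921)² = 0.0763
δQ/Q = √(0.116) = 0.341
Q = 1.42e+12, so δQ = 0.341 × 1.42e+12 = 4.82e+11.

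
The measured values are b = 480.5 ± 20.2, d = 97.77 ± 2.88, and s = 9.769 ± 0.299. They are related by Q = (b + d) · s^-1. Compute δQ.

Let u = b + d = 578.3. δu = √(δb² + δd²) = √(408 + 8.29) = 20.4, so δu/u = 0.0353.
Q is then a monomial in u, s:
δQ/Q = √((δu/u)² + (-1·δs/s)²) = √(0.00125 + 0.000937) = 0.0467
Q = 59.19, so δQ = 0.0467 × 59.19 = 2.76.

2.76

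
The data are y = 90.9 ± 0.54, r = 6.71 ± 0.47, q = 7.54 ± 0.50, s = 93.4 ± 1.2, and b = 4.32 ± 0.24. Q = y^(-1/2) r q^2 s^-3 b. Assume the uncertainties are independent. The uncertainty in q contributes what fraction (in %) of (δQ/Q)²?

(δQ/Q)² = (−½·δy/y)² + (1·δr/r)² + (2·δq/q)² + (-3·δs/s)² + (1·δb/b)²
  y term: (-0.5×0.00594)² = 8.82e-06
  r term: (1×0.0700)² = 0.00491
  q term: (2×0.0663)² = 0.0176
  s term: (-3×0.0128)² = 0.00149
  b term: (1×0.0556)² = 0.00309
Total = 0.0271. Share from q = 0.0176/0.0271 = 0.650.

65.0%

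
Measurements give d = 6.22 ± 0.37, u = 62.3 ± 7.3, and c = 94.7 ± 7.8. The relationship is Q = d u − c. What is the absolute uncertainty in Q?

51.5

Let p = d·u = 388. δp/p = √((1·δd/d)² + (1·δu/u)²) = √(0.00354 + 0.0137) = 0.131, so δp = 50.9.
Q = p − c: δQ = √(δp² + δc²) = √(2590 + 60.8) = 51.5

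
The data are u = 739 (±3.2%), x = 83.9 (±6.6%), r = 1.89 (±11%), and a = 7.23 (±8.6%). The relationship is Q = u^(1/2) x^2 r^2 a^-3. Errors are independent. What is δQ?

659

Each factor contributes (exponent × relative error)² to (δQ/Q)²:
  (½·δu/u)² = (0.5×0.0320)² = 0.000256;  (2·δx/x)² = (2×0.0660)² = 0.0174;  (2·δr/r)² = (2×0.110)² = 0.0484;  (-3·δa/a)² = (-3×0.0860)² = 0.0666
δQ/Q = √(0.133) = 0.364
Q = 1810, so δQ = 0.364 × 1810 = 659.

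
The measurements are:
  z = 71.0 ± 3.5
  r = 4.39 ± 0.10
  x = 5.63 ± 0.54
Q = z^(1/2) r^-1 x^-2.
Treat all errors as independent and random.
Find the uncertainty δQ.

0.0118

Q is a product of powers, so relative uncertainties combine in quadrature:
  (½·δz/z)² = (0.5×0.0493)² = 0.000608;  (-1·δr/r)² = (-1×0.0228)² = 0.000519;  (-2·δx/x)² = (-2×0.0959)² = 0.0368
δQ/Q = √(0.0379) = 0.195
Q = 0.0606, so δQ = 0.195 × 0.0606 = 0.0118.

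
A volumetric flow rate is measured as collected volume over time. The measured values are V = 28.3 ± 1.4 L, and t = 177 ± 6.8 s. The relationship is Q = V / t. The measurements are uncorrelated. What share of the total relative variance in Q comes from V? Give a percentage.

(δQ/Q)² = (1·δV/V)² + (-1·δt/t)²
  V term: (1×0.0495)² = 0.00245
  t term: (-1×0.0384)² = 0.00148
Total = 0.00392. Share from V = 0.00245/0.00392 = 0.624.

62.4%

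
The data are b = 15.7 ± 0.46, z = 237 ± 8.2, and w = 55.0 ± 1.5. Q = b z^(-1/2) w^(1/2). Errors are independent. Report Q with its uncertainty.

7.56 ± 0.277

Each factor contributes (exponent × relative error)² to (δQ/Q)²:
  (1·δb/b)² = (1×0.0293)² = 0.000858;  (−½·δz/z)² = (-0.5×0.0346)² = 0.000299;  (½·δw/w)² = (0.5×0.0273)² = 0.000186
δQ/Q = √(0.00134) = 0.0367
Q = 7.56, so δQ = 0.0367 × 7.56 = 0.277.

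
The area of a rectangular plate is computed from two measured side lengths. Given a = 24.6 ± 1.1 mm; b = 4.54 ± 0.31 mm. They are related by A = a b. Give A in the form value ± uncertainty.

Products/powers → add relative errors in quadrature, weighted by exponent:
  (1·δa/a)² = (1×0.0447)² = 0.00200;  (1·δb/b)² = (1×0.0683)² = 0.00466
δA/A = √(0.00666) = 0.0816
A = 112 mm^2, so δA = 0.0816 × 112 = 9.12 mm^2.

112 ± 9.12 mm^2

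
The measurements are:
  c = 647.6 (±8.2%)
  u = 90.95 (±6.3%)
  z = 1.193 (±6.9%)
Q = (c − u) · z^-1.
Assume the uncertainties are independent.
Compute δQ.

55.1

Let w = c − u = 556.6. δw = √(δc² + δu²) = √(2820 + 32.8) = 53.4, so δw/w = 0.0960.
Q is then a monomial in w, z:
δQ/Q = √((δw/w)² + (-1·δz/z)²) = √(0.00921 + 0.00476) = 0.118
Q = 466.6, so δQ = 0.118 × 466.6 = 55.1.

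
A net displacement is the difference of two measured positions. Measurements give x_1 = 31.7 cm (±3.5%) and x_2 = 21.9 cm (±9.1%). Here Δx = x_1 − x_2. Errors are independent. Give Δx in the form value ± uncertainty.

Δx is a linear combination, so absolute uncertainties add in quadrature:
  (δx_1)² = 1.23;  (δx_2)² = 3.97
δΔx = √(5.20) = 2.28 cm
Δx = 9.80 cm.

9.80 ± 2.28 cm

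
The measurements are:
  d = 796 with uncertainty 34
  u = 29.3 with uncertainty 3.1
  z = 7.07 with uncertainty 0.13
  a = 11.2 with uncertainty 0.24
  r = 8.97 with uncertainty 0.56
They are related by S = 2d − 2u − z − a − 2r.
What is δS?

68.3

For a sum/difference, combine absolute errors in quadrature:
  (2·δd)² = 4620;  (2·δu)² = 38.4;  (δz)² = 0.0169;  (δa)² = 0.0576;  (2·δr)² = 1.25
δS = √(4660) = 68.3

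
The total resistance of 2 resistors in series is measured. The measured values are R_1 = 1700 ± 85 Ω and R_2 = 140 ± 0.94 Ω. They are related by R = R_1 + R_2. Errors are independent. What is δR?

Sums and differences: (δR)² = Σ (cᵢ δxᵢ)².
  (δR_1)² = 7220;  (δR_2)² = 0.884
δR = √(7230) = 85.0 Ω

85.0 Ω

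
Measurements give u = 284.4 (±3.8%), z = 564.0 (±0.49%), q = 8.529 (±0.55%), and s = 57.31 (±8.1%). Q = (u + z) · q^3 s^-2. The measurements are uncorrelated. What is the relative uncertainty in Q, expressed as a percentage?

Let w = u + z = 848.4. δw = √(δu² + δz²) = √(117 + 7.64) = 11.2, so δw/w = 0.0131.
Q is then a monomial in w, q, s:
δQ/Q = √((δw/w)² + (3·δq/q)² + (-2·δs/s)²) = √(0.000173 + 0.000272 + 0.0262) = 0.163

16.3%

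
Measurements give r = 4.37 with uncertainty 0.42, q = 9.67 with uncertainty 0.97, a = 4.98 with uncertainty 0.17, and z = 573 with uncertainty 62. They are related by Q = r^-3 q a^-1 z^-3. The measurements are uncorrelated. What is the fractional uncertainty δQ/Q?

Q is a product of powers, so relative uncertainties combine in quadrature:
  (-3·δr/r)² = (-3×0.0961)² = 0.0831;  (1·δq/q)² = (1×0.100)² = 0.0101;  (-1·δa/a)² = (-1×0.0341)² = 0.00117;  (-3·δz/z)² = (-3×0.108)² = 0.105
δQ/Q = √(0.200) = 0.447

0.447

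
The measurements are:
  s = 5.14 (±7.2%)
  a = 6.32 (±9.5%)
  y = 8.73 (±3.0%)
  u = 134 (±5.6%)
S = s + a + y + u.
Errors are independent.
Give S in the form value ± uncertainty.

Absolute uncertainties add in quadrature for a linear combination:
  (δs)² = 0.137;  (δa)² = 0.360;  (δy)² = 0.0686;  (δu)² = 56.3
δS = √(56.9) = 7.54
S = 154.

154 ± 7.54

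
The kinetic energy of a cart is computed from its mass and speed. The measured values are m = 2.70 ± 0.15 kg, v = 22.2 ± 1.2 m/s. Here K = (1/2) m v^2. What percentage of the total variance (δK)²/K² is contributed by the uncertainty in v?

79.1%

(δK/K)² = (1·δm/m)² + (2·δv/v)²
  m term: (1×0.0556)² = 0.00309
  v term: (2×0.0541)² = 0.0117
Total = 0.0148. Share from v = 0.0117/0.0148 = 0.791.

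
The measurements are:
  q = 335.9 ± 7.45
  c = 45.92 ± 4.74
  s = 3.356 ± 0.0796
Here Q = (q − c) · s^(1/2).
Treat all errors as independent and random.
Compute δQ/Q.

Let u = q − c = 290.0. δu = √(δq² + δc²) = √(55.5 + 22.5) = 8.83, so δu/u = 0.0305.
Q is then a monomial in u, s:
δQ/Q = √((δu/u)² + (½·δs/s)²) = √(0.000927 + 0.000141) = 0.0327

0.0327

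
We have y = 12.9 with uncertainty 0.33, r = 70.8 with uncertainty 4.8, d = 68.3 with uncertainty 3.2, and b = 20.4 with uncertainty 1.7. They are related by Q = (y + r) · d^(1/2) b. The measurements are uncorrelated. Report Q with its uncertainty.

14100 ± 1470

Let u = y + r = 83.7. δu = √(δy² + δr²) = √(0.109 + 23.0) = 4.81, so δu/u = 0.0575.
Q is then a monomial in u, d, b:
δQ/Q = √((δu/u)² + (½·δd/d)² + (1·δb/b)²) = √(0.00330 + 0.000549 + 0.00694) = 0.104
Q = 14100, so δQ = 0.104 × 14100 = 1470.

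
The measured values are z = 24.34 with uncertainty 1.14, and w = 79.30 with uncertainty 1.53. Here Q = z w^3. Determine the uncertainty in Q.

9.04e+05

Each factor contributes (exponent × relative error)² to (δQ/Q)²:
  (1·δz/z)² = (1×0.0468)² = 0.00219;  (3·δw/w)² = (3×0.0193)² = 0.00335
δQ/Q = √(0.00554) = 0.0745
Q = 1.214e+07, so δQ = 0.0745 × 1.214e+07 = 9.04e+05.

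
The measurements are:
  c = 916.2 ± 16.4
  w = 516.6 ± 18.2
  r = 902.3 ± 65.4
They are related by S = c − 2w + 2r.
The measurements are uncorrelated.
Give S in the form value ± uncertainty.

Absolute uncertainties add in quadrature for a linear combination:
  (δc)² = 269;  (2·δw)² = 1320;  (2·δr)² = 17100
δS = √(18700) = 137
S = 1688.

1688 ± 137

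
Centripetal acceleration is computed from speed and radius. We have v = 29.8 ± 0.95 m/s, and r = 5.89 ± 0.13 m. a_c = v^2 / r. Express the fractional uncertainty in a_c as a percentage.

Each factor contributes (exponent × relative error)² to (δa_c/a_c)²:
  (2·δv/v)² = (2×0.0319)² = 0.00407;  (-1·δr/r)² = (-1×0.0221)² = 0.000487
δa_c/a_c = √(0.00455) = 0.0675

6.75%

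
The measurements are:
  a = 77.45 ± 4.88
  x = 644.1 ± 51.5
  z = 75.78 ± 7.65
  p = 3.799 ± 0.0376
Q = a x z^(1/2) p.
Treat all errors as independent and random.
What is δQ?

Products/powers → add relative errors in quadrature, weighted by exponent:
  (1·δa/a)² = (1×0.0630)² = 0.00397;  (1·δx/x)² = (1×0.0800)² = 0.00639;  (½·δz/z)² = (0.5×0.101)² = 0.00255;  (1·δp/p)² = (1×0.00990)² = 9.8e-05
δQ/Q = √(0.0130) = 0.114
Q = 1.65e+06, so δQ = 0.114 × 1.65e+06 = 1.88e+05.

1.88e+05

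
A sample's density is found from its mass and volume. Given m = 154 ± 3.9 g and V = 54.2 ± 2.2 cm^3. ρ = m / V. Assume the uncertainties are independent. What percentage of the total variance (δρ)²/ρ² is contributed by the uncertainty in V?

72.0%

(δρ/ρ)² = (1·δm/m)² + (-1·δV/V)²
  m term: (1×0.0253)² = 0.000641
  V term: (-1×0.0406)² = 0.00165
Total = 0.00229. Share from V = 0.00165/0.00229 = 0.720.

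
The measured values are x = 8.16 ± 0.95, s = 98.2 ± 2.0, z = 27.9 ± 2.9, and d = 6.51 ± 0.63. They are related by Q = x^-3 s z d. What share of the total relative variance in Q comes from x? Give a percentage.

85.6%

(δQ/Q)² = (-3·δx/x)² + (1·δs/s)² + (1·δz/z)² + (1·δd/d)²
  x term: (-3×0.116)² = 0.122
  s term: (1×0.0204)² = 0.000415
  z term: (1×0.104)² = 0.0108
  d term: (1×0.0968)² = 0.00937
Total = 0.143. Share from x = 0.122/0.143 = 0.856.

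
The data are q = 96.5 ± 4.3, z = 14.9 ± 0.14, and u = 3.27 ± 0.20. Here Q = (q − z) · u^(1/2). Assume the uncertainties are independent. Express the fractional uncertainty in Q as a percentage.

6.10%

Let w = q − z = 81.6. δw = √(δq² + δz²) = √(18.5 + 0.0196) = 4.30, so δw/w = 0.0527.
Q is then a monomial in w, u:
δQ/Q = √((δw/w)² + (½·δu/u)²) = √(0.00278 + 0.000935) = 0.0610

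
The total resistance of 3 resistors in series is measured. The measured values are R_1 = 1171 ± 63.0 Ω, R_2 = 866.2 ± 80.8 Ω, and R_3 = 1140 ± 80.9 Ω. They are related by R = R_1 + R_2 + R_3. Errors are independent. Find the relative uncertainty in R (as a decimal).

0.0411

R is a linear combination, so absolute uncertainties add in quadrature:
  (δR_1)² = 3970;  (δR_2)² = 6530;  (δR_3)² = 6540
δR = √(17000) = 131 Ω
R = 3177 Ω, so δR/R = 131/3177 = 0.0411.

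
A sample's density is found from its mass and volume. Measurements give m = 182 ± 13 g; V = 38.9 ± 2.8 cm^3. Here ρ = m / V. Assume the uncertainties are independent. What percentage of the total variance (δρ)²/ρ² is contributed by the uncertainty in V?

(δρ/ρ)² = (1·δm/m)² + (-1·δV/V)²
  m term: (1×0.0714)² = 0.00510
  V term: (-1×0.0720)² = 0.00518
Total = 0.0103. Share from V = 0.00518/0.0103 = 0.504.

50.4%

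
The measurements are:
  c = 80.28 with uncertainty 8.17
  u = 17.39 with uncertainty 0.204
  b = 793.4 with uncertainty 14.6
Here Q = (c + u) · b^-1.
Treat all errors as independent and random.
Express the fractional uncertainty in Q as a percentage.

8.57%

Let w = c + u = 97.67. δw = √(δc² + δu²) = √(66.7 + 0.0416) = 8.17, so δw/w = 0.0837.
Q is then a monomial in w, b:
δQ/Q = √((δw/w)² + (-1·δb/b)²) = √(0.00700 + 0.000339) = 0.0857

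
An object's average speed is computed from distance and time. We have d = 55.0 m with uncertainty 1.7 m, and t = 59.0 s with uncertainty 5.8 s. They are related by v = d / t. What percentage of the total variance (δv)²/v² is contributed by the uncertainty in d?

(δv/v)² = (1·δd/d)² + (-1·δt/t)²
  d term: (1×0.0309)² = 0.000955
  t term: (-1×0.0983)² = 0.00966
Total = 0.0106. Share from d = 0.000955/0.0106 = 0.0900.

9.00%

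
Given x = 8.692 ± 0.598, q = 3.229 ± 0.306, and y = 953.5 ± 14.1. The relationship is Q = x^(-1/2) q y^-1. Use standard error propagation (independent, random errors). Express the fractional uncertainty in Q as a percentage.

10.2%

For a monomial Q ∝ x^(-1/2), q, y^-1, fractional errors add in quadrature:
  (−½·δx/x)² = (-0.5×0.0688)² = 0.00118;  (1·δq/q)² = (1×0.0948)² = 0.00898;  (-1·δy/y)² = (-1×0.0148)² = 0.000219
δQ/Q = √(0.0104) = 0.102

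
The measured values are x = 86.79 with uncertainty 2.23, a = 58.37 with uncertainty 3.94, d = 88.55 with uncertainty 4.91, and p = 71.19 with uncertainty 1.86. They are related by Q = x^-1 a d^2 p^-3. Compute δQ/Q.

Each factor contributes (exponent × relative error)² to (δQ/Q)²:
  (-1·δx/x)² = (-1×0.0257)² = 0.000660;  (1·δa/a)² = (1×0.0675)² = 0.00456;  (2·δd/d)² = (2×0.0554)² = 0.0123;  (-3·δp/p)² = (-3×0.0261)² = 0.00614
δQ/Q = √(0.0237) = 0.154

0.154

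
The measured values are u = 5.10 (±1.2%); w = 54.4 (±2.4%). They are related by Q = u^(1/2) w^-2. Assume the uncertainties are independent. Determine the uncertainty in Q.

Relative error in a monomial: (δQ/Q)² = Σ (nᵢ · δxᵢ/xᵢ)².
  (½·δu/u)² = (0.5×0.0120)² = 3.6e-05;  (-2·δw/w)² = (-2×0.0240)² = 0.00230
δQ/Q = √(0.00234) = 0.0484
Q = 0.000763, so δQ = 0.0484 × 0.000763 = 3.69e-05.

3.69e-05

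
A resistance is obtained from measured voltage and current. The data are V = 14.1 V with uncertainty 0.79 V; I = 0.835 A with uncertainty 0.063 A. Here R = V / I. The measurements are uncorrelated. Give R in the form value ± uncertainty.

Relative error in a monomial: (δR/R)² = Σ (nᵢ · δxᵢ/xᵢ)².
  (1·δV/V)² = (1×0.0560)² = 0.00314;  (-1·δI/I)² = (-1×0.0754)² = 0.00569
δR/R = √(0.00883) = 0.0940
R = 16.9 Ω, so δR = 0.0940 × 16.9 = 1.59 Ω.

16.9 ± 1.59 Ω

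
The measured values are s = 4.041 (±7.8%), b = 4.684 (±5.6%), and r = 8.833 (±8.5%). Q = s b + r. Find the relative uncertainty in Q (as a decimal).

0.0708

Let p = s·b = 18.93. δp/p = √((1·δs/s)² + (1·δb/b)²) = √(0.00608 + 0.00314) = 0.0960, so δp = 1.82.
Q = p + r: δQ = √(δp² + δr²) = √(3.30 + 0.564) = 1.97
Q = 27.76, so δQ/Q = 1.97/27.76 = 0.0708.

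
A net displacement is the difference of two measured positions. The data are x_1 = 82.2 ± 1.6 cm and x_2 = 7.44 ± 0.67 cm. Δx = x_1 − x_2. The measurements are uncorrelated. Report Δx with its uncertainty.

Each term contributes (cᵢ δxᵢ)² to (δΔx)²:
  (δx_1)² = 2.56;  (δx_2)² = 0.449
δΔx = √(3.01) = 1.73 cm
Δx = 74.8 cm.

74.8 ± 1.73 cm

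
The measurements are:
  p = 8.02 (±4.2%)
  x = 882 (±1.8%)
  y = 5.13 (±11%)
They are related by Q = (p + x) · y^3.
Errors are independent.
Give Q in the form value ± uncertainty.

Let u = p + x = 890. δu = √(δp² + δx²) = √(0.113 + 252) = 15.9, so δu/u = 0.0178.
Q is then a monomial in u, y:
δQ/Q = √((δu/u)² + (3·δy/y)²) = √(0.000318 + 0.109) = 0.330
Q = 1.2e+05, so δQ = 0.330 × 1.2e+05 = 39700.

(1.20 ± 0.397) × 10^5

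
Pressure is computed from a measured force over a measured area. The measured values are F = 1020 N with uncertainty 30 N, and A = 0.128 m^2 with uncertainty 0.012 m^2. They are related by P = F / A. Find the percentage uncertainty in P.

9.83%

For a monomial P ∝ F, A^-1, fractional errors add in quadrature:
  (1·δF/F)² = (1×0.0294)² = 0.000865;  (-1·δA/A)² = (-1×0.0938)² = 0.00879
δP/P = √(0.00965) = 0.0983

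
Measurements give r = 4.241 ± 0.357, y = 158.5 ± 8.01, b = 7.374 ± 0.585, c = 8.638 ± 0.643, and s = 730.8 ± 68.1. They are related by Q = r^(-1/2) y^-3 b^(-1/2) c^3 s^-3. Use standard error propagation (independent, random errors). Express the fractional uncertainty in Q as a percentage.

39.3%

Relative error in a monomial: (δQ/Q)² = Σ (nᵢ · δxᵢ/xᵢ)².
  (−½·δr/r)² = (-0.5×0.0842)² = 0.00177;  (-3·δy/y)² = (-3×0.0505)² = 0.0230;  (−½·δb/b)² = (-0.5×0.0793)² = 0.00157;  (3·δc/c)² = (3×0.0744)² = 0.0499;  (-3·δs/s)² = (-3×0.0932)² = 0.0782
δQ/Q = √(0.154) = 0.393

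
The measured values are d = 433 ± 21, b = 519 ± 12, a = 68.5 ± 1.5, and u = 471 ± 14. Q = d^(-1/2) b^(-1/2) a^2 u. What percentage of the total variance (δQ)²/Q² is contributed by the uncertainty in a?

(δQ/Q)² = (−½·δd/d)² + (−½·δb/b)² + (2·δa/a)² + (1·δu/u)²
  d term: (-0.5×0.0485)² = 0.000588
  b term: (-0.5×0.0231)² = 0.000134
  a term: (2×0.0219)² = 0.00192
  u term: (1×0.0297)² = 0.000884
Total = 0.00352. Share from a = 0.00192/0.00352 = 0.544.

54.4%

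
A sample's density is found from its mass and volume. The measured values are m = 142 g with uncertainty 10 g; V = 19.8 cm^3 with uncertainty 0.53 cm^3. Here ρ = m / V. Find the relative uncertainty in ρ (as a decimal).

ρ is a product of powers, so relative uncertainties combine in quadrature:
  (1·δm/m)² = (1×0.0704)² = 0.00496;  (-1·δV/V)² = (-1×0.0268)² = 0.000717
δρ/ρ = √(0.00568) = 0.0753

0.0753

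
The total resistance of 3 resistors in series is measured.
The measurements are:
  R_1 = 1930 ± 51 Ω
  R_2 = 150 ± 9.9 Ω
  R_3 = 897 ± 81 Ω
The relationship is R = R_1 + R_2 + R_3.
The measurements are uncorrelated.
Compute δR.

96.2 Ω

R is a linear combination, so absolute uncertainties add in quadrature:
  (δR_1)² = 2600;  (δR_2)² = 98.0;  (δR_3)² = 6560
δR = √(9260) = 96.2 Ω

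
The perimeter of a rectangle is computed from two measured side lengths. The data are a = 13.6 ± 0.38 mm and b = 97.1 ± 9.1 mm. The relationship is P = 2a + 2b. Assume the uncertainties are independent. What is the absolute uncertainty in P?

Absolute uncertainties add in quadrature for a linear combination:
  (2·δa)² = 0.578;  (2·δb)² = 331
δP = √(332) = 18.2 mm

18.2 mm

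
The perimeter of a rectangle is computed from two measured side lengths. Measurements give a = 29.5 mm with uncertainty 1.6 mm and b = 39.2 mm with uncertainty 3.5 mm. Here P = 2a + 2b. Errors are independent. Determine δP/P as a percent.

5.60%

Each term contributes (cᵢ δxᵢ)² to (δP)²:
  (2·δa)² = 10.2;  (2·δb)² = 49.0
δP = √(59.2) = 7.70 mm
P = 137 mm, so δP/P = 7.70/137 = 0.0560.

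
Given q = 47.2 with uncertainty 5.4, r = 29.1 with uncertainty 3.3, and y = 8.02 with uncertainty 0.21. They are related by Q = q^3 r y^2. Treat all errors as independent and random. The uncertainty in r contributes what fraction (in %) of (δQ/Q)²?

(δQ/Q)² = (3·δq/q)² + (1·δr/r)² + (2·δy/y)²
  q term: (3×0.114)² = 0.118
  r term: (1×0.113)² = 0.0129
  y term: (2×0.0262)² = 0.00274
Total = 0.133. Share from r = 0.0129/0.133 = 0.0964.

9.64%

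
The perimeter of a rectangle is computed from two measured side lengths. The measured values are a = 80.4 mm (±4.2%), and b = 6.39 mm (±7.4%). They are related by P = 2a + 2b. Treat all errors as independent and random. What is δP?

Each term contributes (cᵢ δxᵢ)² to (δP)²:
  (2·δa)² = 45.6;  (2·δb)² = 0.894
δP = √(46.5) = 6.82 mm

6.82 mm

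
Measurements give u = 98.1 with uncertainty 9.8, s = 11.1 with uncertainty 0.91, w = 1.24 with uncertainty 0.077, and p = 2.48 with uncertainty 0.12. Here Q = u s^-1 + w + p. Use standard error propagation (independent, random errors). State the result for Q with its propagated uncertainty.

12.6 ± 1.15

Let h = u·s^-1 = 8.84. δh/h = √((1·δu/u)² + (-1·δs/s)²) = √(0.00998 + 0.00672) = 0.129, so δh = 1.14.
Q = h + w + p: δQ = √(δh² + δw² + δp²) = √(1.30 + 0.00593 + 0.0144) = 1.15
Q = 12.6.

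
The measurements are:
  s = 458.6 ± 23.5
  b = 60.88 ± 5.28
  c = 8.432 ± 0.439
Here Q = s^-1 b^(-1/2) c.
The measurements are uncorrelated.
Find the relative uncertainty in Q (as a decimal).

0.0850

Q is a product of powers, so relative uncertainties combine in quadrature:
  (-1·δs/s)² = (-1×0.0512)² = 0.00263;  (−½·δb/b)² = (-0.5×0.0867)² = 0.00188;  (1·δc/c)² = (1×0.0521)² = 0.00271
δQ/Q = √(0.00722) = 0.0850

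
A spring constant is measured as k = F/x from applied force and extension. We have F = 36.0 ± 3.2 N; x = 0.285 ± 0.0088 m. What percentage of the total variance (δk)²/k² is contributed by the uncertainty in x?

10.8%

(δk/k)² = (1·δF/F)² + (-1·δx/x)²
  F term: (1×0.0889)² = 0.00790
  x term: (-1×0.0309)² = 0.000953
Total = 0.00885. Share from x = 0.000953/0.00885 = 0.108.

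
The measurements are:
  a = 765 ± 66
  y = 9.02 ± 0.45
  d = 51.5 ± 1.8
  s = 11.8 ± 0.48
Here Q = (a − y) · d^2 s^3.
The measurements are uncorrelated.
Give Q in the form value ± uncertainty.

Let u = a − y = 756. δu = √(δa² + δy²) = √(4360 + 0.203) = 66.0, so δu/u = 0.0873.
Q is then a monomial in u, d, s:
δQ/Q = √((δu/u)² + (2·δd/d)² + (3·δs/s)²) = √(0.00762 + 0.00489 + 0.0149) = 0.166
Q = 3.29e+09, so δQ = 0.166 × 3.29e+09 = 5.45e+08.

(3.29 ± 0.545) × 10^9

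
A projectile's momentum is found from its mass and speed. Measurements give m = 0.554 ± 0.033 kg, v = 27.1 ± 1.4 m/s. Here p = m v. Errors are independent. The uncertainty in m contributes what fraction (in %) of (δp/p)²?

57.1%

(δp/p)² = (1·δm/m)² + (1·δv/v)²
  m term: (1×0.0596)² = 0.00355
  v term: (1×0.0517)² = 0.00267
Total = 0.00622. Share from m = 0.00355/0.00622 = 0.571.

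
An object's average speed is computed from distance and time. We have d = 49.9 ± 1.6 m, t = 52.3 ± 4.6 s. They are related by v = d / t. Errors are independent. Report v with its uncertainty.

0.954 ± 0.0893 m/s

Since v is a product/quotient, work with relative uncertainties:
  (1·δd/d)² = (1×0.0321)² = 0.00103;  (-1·δt/t)² = (-1×0.0880)² = 0.00774
δv/v = √(0.00876) = 0.0936
v = 0.954 m/s, so δv = 0.0936 × 0.954 = 0.0893 m/s.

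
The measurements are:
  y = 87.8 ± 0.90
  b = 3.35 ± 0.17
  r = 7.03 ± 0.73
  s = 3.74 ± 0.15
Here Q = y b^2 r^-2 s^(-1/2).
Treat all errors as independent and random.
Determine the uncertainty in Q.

2.39

Each factor contributes (exponent × relative error)² to (δQ/Q)²:
  (1·δy/y)² = (1×0.0103)² = 0.000105;  (2·δb/b)² = (2×0.0507)² = 0.0103;  (-2·δr/r)² = (-2×0.104)² = 0.0431;  (−½·δs/s)² = (-0.5×0.0401)² = 0.000402
δQ/Q = √(0.0539) = 0.232
Q = 10.3, so δQ = 0.232 × 10.3 = 2.39.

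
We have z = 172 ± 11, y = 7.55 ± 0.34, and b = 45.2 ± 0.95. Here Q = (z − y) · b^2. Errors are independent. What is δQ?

Let u = z − y = 164. δu = √(δz² + δy²) = √(121 + 0.116) = 11.0, so δu/u = 0.0669.
Q is then a monomial in u, b:
δQ/Q = √((δu/u)² + (2·δb/b)²) = √(0.00448 + 0.00177) = 0.0790
Q = 3.36e+05, so δQ = 0.0790 × 3.36e+05 = 26600.

26600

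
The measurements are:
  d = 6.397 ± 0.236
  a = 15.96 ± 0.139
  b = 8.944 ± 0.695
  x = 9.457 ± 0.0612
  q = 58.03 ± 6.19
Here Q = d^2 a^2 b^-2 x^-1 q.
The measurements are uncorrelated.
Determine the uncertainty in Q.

For a monomial Q ∝ d^2, a^2, b^-2, x^-1, q, fractional errors add in quadrature:
  (2·δd/d)² = (2×0.0369)² = 0.00544;  (2·δa/a)² = (2×0.00871)² = 0.000303;  (-2·δb/b)² = (-2×0.0777)² = 0.0242;  (-1·δx/x)² = (-1×0.00647)² = 4.19e-05;  (1·δq/q)² = (1×0.107)² = 0.0114
δQ/Q = √(0.0413) = 0.203
Q = 799.6, so δQ = 0.203 × 799.6 = 163.

163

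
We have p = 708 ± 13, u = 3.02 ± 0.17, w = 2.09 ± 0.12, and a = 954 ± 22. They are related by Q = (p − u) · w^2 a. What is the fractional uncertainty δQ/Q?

0.119

Let h = p − u = 705. δh = √(δp² + δu²) = √(169 + 0.0289) = 13.0, so δh/h = 0.0184.
Q is then a monomial in h, w, a:
δQ/Q = √((δh/h)² + (2·δw/w)² + (1·δa/a)²) = √(0.000340 + 0.0132 + 0.000532) = 0.119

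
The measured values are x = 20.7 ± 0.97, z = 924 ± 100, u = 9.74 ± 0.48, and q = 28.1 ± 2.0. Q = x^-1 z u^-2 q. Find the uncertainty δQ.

Relative error in a monomial: (δQ/Q)² = Σ (nᵢ · δxᵢ/xᵢ)².
  (-1·δx/x)² = (-1×0.0469)² = 0.00220;  (1·δz/z)² = (1×0.108)² = 0.0117;  (-2·δu/u)² = (-2×0.0493)² = 0.00971;  (1·δq/q)² = (1×0.0712)² = 0.00507
δQ/Q = √(0.0287) = 0.169
Q = 13.2, so δQ = 0.169 × 13.2 = 2.24.

2.24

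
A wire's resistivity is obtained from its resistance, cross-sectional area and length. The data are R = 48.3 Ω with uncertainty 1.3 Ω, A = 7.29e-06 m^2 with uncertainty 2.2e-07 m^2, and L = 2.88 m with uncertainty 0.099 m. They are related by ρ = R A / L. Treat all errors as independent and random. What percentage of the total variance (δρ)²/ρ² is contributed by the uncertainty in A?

32.3%

(δρ/ρ)² = (1·δR/R)² + (1·δA/A)² + (-1·δL/L)²
  R term: (1×0.0269)² = 0.000724
  A term: (1×0.0302)² = 0.000911
  L term: (-1×0.0344)² = 0.00118
Total = 0.00282. Share from A = 0.000911/0.00282 = 0.323.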